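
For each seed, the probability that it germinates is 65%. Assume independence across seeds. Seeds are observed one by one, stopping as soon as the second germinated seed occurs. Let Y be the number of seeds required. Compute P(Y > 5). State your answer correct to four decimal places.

Needing more than 5 seeds ⇔ fewer than 2 successes in the first 5. With X ~ Binomial(5, 0.65), P(Y > 5) = P(X ≤ 1).
  k=0: C(5,0)·0.65^0·0.35^5 = 0.005252
  k=1: C(5,1)·0.65^1·0.35^4 = 0.048770
P(X ≤ 1) = 0.054023

0.0540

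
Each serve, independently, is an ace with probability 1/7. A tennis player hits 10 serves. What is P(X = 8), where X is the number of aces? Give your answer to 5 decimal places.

0.00001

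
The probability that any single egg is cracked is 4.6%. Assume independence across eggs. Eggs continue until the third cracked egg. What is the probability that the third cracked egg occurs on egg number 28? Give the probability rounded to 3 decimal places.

Y = trial on which the third success occurs; negative binomial, r=3, p=0.046.
P(Y=28) = C(27,2) · p^3 · (1−p)^25
= 351 · 9.7336e-05 · 0.30811 = 0.01053

0.011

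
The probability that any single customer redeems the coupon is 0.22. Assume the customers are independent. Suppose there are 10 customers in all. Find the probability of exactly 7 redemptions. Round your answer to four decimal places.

X ~ Binomial(n=10, p=0.22).
P(X=7) = C(10,7) · p^7 · (1−p)^3
= 120 · 2.4944e-05 · 0.47455 = 0.001420

0.0014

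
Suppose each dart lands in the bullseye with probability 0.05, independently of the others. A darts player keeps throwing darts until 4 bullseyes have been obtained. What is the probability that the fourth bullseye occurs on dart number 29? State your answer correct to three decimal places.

0.006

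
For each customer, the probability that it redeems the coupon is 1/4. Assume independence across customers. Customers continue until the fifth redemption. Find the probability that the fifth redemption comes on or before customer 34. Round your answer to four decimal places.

0.9509

Finishing within 34 customers ⇔ at least 5 successes in the first 34. With X ~ Binomial(34, 0.25), P(Y ≤ 34) = 1 − P(X ≤ 4).
  k=0: C(34,0)·0.25^0·0.75^34 = 0.000057
  k=1: C(34,1)·0.25^1·0.75^33 = 0.000640
  k=2: C(34,2)·0.25^2·0.75^32 = 0.003522
  k=3: C(34,3)·0.25^3·0.75^31 = 0.012523
  k=4: C(34,4)·0.25^4·0.75^30 = 0.032351
1 − 0.049093 = 0.950907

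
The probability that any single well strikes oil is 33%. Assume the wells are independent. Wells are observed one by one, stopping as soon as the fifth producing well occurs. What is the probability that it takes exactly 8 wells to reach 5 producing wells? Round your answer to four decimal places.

Y = trial on which the fifth success occurs; negative binomial, r=5, p=0.33.
P(Y=8) = C(7,4) · p^5 · (1−p)^3
= 35 · 0.0039135 · 0.30076 = 0.041197

0.0412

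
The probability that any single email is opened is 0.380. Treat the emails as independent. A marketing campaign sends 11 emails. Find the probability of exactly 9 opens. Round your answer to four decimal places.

0.0035

X ~ Binomial(n=11, p=0.38).
P(X=9) = C(11,9) · p^9 · (1−p)^2
= 55 · 0.00016522 · 0.3844 = 0.003493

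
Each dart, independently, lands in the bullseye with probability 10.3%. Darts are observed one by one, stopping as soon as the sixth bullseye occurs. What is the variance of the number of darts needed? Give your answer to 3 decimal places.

507.305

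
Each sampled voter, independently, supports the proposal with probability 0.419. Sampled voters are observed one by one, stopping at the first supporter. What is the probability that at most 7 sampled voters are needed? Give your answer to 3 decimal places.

Y = number of sampled voters to the first success; geometric, p = 0.419.
P(Y ≤ 7) = 1 − (1−p)^7 = 1 − 0.02235 = 0.97765

0.978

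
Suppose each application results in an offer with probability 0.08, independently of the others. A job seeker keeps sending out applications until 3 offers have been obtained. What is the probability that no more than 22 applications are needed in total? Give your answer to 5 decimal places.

Finishing within 22 applications ⇔ at least 3 successes in the first 22. With X ~ Binomial(22, 0.08), P(Y ≤ 22) = 1 − P(X ≤ 2).
  k=0: C(22,0)·0.08^0·0.92^22 = 0.1597100
  k=1: C(22,1)·0.08^1·0.92^21 = 0.3055322
  k=2: C(22,2)·0.08^2·0.92^20 = 0.2789642
1 − 0.7442065 = 0.2557935

0.25579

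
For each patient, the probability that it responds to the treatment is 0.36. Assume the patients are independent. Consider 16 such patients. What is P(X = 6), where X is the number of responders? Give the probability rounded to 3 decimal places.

X ~ Binomial(n=16, p=0.36).
P(X=6) = C(16,6) · p^6 · (1−p)^10
= 8008 · 0.0021768 · 0.011529 = 0.20097

0.201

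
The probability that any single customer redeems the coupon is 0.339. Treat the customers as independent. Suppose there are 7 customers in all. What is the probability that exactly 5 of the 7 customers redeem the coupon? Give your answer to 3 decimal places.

0.041

X ~ Binomial(n=7, p=0.339).
P(X=5) = C(7,5) · p^5 · (1−p)^2
= 21 · 0.0044771 · 0.43692 = 0.04108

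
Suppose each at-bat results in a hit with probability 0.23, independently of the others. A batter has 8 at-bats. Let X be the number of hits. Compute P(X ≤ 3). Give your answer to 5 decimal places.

0.91201

X ~ Binomial(8, 0.23); P(X ≤ 3) = Σ C(8,k) p^k (1−p)^(8−k) over k:
  k=0: C(8,0)·0.23^0·0.77^8 = 0.1235736
  k=1: C(8,1)·0.23^1·0.77^7 = 0.2952928
  k=2: C(8,2)·0.23^2·0.77^6 = 0.3087152
  k=3: C(8,3)·0.23^3·0.77^5 = 0.1844273
Total = 0.9120090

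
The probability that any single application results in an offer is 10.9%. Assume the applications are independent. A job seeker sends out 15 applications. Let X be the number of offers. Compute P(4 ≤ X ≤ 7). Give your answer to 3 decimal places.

X ~ Binomial(15, 0.109); P(4 ≤ X ≤ 7) = Σ C(15,k) p^k (1−p)^(15−k) over k:
  k=4: C(15,4)·0.109^4·0.891^11 = 0.05414
  k=5: C(15,5)·0.109^5·0.891^10 = 0.01457
  k=6: C(15,6)·0.109^6·0.891^9 = 0.00297
  k=7: C(15,7)·0.109^7·0.891^8 = 0.00047
Total = 0.07215

0.072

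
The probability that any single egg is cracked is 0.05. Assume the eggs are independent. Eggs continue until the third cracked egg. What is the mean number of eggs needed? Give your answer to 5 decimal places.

Y = total eggs until the third success; negative binomial with r=3, p=0.05.
E[Y] = r / p = 3 / 0.05 = 60.0000000

60.00000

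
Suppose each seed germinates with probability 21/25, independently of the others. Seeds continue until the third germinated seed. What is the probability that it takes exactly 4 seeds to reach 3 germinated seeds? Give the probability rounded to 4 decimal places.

0.2845

Y = trial on which the third success occurs; negative binomial, r=3, p=0.84.
P(Y=4) = C(3,2) · p^3 · (1−p)^1
= 3 · 0.5927 · 0.16 = 0.284498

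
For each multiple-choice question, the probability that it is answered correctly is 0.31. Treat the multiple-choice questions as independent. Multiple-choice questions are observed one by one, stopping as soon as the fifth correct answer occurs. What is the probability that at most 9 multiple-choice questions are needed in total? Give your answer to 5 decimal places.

Finishing within 9 multiple-choice questions ⇔ at least 5 successes in the first 9. With X ~ Binomial(9, 0.31), P(Y ≤ 9) = 1 − P(X ≤ 4).
  k=0: C(9,0)·0.31^0·0.69^9 = 0.0354521
  k=1: C(9,1)·0.31^1·0.69^8 = 0.1433497
  k=2: C(9,2)·0.31^2·0.69^7 = 0.2576140
  k=3: C(9,3)·0.31^3·0.69^6 = 0.2700592
  k=4: C(9,4)·0.31^4·0.69^5 = 0.1819964
1 − 0.8884714 = 0.1115286

0.11153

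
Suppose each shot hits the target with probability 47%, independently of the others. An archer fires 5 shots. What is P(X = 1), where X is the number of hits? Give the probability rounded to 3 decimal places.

X ~ Binomial(n=5, p=0.47).
P(X=1) = C(5,1) · p^1 · (1−p)^4
= 5 · 0.47 · 0.078905 = 0.18543

0.185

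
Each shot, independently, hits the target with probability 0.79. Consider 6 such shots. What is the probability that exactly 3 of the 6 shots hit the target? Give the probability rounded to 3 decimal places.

X ~ Binomial(n=6, p=0.79).
P(X=3) = C(6,3) · p^3 · (1−p)^3
= 20 · 0.49304 · 0.009261 = 0.09132

0.091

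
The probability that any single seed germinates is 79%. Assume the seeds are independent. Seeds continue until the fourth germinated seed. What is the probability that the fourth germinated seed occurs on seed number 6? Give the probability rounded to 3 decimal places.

0.172

Y = trial on which the fourth success occurs; negative binomial, r=4, p=0.79.
P(Y=6) = C(5,3) · p^4 · (1−p)^2
= 10 · 0.3895 · 0.0441 = 0.17177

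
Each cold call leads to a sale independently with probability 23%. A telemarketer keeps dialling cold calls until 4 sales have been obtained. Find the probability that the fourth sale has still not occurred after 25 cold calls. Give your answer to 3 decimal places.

Needing more than 25 cold calls ⇔ fewer than 4 successes in the first 25. With X ~ Binomial(25, 0.23), P(Y > 25) = P(X ≤ 3).
  k=0: C(25,0)·0.23^0·0.77^25 = 0.00145
  k=1: C(25,1)·0.23^1·0.77^24 = 0.01085
  k=2: C(25,2)·0.23^2·0.77^23 = 0.03889
  k=3: C(25,3)·0.23^3·0.77^22 = 0.08907
P(X ≤ 3) = 0.14026

0.140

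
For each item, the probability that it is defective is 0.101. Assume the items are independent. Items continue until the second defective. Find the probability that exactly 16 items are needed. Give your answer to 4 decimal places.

0.0345

Y = trial on which the second success occurs; negative binomial, r=2, p=0.101.
P(Y=16) = C(15,1) · p^2 · (1−p)^14
= 15 · 0.010201 · 0.22523 = 0.034464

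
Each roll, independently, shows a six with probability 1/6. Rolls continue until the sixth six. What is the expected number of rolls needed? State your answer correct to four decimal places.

36.0000

Y = total rolls until the sixth success; negative binomial with r=6, p=0.166667.
E[Y] = r / p = 6 / 0.166667 = 36.000000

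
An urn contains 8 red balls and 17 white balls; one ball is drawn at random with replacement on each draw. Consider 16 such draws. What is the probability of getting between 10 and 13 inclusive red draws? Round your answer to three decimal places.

0.012

X ~ Binomial(16, 0.32); P(10 ≤ X ≤ 13) = Σ C(16,k) p^k (1−p)^(16−k) over k:
  k=10: C(16,10)·0.32^10·0.68^6 = 0.00891
  k=11: C(16,11)·0.32^11·0.68^5 = 0.00229
  k=12: C(16,12)·0.32^12·0.68^4 = 0.00045
  k=13: C(16,13)·0.32^13·0.68^3 = 0.00006
Total = 0.01172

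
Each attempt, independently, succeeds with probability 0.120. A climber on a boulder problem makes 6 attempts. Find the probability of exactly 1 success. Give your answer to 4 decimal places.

0.3800

X ~ Binomial(n=6, p=0.12).
P(X=1) = C(6,1) · p^1 · (1−p)^5
= 6 · 0.12 · 0.52773 = 0.379967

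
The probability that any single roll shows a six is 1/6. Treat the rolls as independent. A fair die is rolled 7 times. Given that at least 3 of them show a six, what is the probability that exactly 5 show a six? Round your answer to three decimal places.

0.020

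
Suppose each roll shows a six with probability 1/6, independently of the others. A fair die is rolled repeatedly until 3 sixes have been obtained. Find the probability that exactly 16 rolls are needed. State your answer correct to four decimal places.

0.0454

Y = trial on which the third success occurs; negative binomial, r=3, p=0.166667.
P(Y=16) = C(15,2) · p^3 · (1−p)^13
= 105 · 0.0046296 · 0.093464 = 0.045434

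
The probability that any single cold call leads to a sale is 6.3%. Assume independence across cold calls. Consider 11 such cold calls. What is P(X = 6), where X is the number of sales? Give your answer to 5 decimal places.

X ~ Binomial(n=11, p=0.063).
P(X=6) = C(11,6) · p^6 · (1−p)^5
= 462 · 6.2524e-08 · 0.72227 = 0.0000209

0.00002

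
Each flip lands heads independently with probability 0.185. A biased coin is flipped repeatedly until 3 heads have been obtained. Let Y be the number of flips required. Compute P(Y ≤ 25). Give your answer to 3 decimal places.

0.867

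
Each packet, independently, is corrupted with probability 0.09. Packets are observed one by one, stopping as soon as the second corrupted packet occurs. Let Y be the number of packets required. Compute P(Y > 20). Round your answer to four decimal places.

Needing more than 20 packets ⇔ fewer than 2 successes in the first 20. With X ~ Binomial(20, 0.09), P(Y > 20) = P(X ≤ 1).
  k=0: C(20,0)·0.09^0·0.91^20 = 0.151645
  k=1: C(20,1)·0.09^1·0.91^19 = 0.299957
P(X ≤ 1) = 0.451602

0.4516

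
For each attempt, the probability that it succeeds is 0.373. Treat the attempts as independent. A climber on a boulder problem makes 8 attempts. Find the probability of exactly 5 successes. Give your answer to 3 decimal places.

X ~ Binomial(n=8, p=0.373).
P(X=5) = C(8,5) · p^5 · (1−p)^3
= 56 · 0.0072201 · 0.24649 = 0.09966

0.100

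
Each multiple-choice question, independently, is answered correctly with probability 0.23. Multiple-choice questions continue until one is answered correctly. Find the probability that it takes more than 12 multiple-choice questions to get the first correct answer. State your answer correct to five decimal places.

0.04344

Y = number of multiple-choice questions to the first success; geometric, p = 0.23.
P(Y > 12) = P(first 12 all fail) = (1−p)^12 = 0.0434399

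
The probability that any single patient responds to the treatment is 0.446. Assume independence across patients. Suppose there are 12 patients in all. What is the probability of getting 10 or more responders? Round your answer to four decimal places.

X ~ Binomial(12, 0.446); P(X ≥ 10) = Σ C(12,k) p^k (1−p)^(12−k) over k:
  k=10: C(12,10)·0.446^10·0.554^2 = 0.006308
  k=11: C(12,11)·0.446^11·0.554^1 = 0.000923
  k=12: C(12,12)·0.446^12·0.554^0 = 0.000062
Total = 0.007294

0.0073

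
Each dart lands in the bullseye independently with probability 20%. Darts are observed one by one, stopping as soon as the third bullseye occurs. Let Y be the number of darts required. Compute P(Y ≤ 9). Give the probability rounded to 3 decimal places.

0.262

Finishing within 9 darts ⇔ at least 3 successes in the first 9. With X ~ Binomial(9, 0.20), P(Y ≤ 9) = 1 − P(X ≤ 2).
  k=0: C(9,0)·0.20^0·0.80^9 = 0.13422
  k=1: C(9,1)·0.20^1·0.80^8 = 0.30199
  k=2: C(9,2)·0.20^2·0.80^7 = 0.30199
1 − 0.73820 = 0.26180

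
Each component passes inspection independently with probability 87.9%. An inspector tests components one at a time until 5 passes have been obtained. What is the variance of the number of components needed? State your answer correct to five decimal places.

Y = total components until the fifth success; negative binomial with r=5, p=0.879.
Var(Y) = r(1−p)/p² = 5·0.121 / 0.879² = 0.7830286

0.78303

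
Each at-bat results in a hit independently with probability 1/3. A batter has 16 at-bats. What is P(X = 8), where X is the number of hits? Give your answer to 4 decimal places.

X ~ Binomial(n=16, p=0.333333).
P(X=8) = C(16,8) · p^8 · (1−p)^8
= 12870 · 0.00015242 · 0.039018 = 0.076538

0.0765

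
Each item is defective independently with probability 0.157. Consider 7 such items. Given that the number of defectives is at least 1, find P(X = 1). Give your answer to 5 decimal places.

0.56552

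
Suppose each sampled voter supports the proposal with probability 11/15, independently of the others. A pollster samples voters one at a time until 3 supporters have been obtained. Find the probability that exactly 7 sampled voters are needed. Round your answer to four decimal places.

0.0299

Y = trial on which the third success occurs; negative binomial, r=3, p=0.733333.
P(Y=7) = C(6,2) · p^3 · (1−p)^4
= 15 · 0.39437 · 0.0050568 = 0.029914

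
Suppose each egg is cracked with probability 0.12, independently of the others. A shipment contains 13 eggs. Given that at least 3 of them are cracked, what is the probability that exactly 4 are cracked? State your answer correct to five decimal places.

0.23640

X ~ Binomial(13, 0.12). Want P(X=4 | X≥3) = P(X=4) / P(X≥3).
P(X=4) = C(13,4)·0.12^4·0.88^9 = 0.0469218
P(X≥3) = 1 − 0.1897906 − 0.3364470 − 0.2752748 = 0.1984876
Ratio = 0.0469218 / 0.1984876 = 0.2363969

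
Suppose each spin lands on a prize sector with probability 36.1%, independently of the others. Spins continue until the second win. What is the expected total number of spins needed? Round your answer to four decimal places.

Y = total spins until the second success; negative binomial with r=2, p=0.361.
E[Y] = r / p = 2 / 0.361 = 5.540166

5.5402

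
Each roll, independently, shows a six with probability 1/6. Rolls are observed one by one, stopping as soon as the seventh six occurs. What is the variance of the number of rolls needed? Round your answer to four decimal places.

Y = total rolls until the seventh success; negative binomial with r=7, p=0.166667.
Var(Y) = r(1−p)/p² = 7·0.833333 / 0.166667² = 210.000000

210.0000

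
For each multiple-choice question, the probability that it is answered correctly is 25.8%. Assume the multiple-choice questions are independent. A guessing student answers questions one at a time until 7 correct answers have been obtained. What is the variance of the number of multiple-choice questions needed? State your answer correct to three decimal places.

Y = total multiple-choice questions until the seventh success; negative binomial with r=7, p=0.258.
Var(Y) = r(1−p)/p² = 7·0.742 / 0.258² = 78.03017

78.030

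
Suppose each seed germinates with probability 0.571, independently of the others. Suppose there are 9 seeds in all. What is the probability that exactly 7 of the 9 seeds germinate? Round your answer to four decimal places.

0.1311

X ~ Binomial(n=9, p=0.571).
P(X=7) = C(9,7) · p^7 · (1−p)^2
= 36 · 0.01979 · 0.18404 = 0.131120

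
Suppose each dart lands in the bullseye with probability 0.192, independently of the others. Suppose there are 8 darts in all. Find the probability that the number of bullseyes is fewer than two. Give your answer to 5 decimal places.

0.52703

X ~ Binomial(8, 0.192); P(X ≤ 1) = Σ C(8,k) p^k (1−p)^(8−k) over k:
  k=0: C(8,0)·0.192^0·0.808^8 = 0.1816732
  k=1: C(8,1)·0.192^1·0.808^7 = 0.3453590
Total = 0.5270322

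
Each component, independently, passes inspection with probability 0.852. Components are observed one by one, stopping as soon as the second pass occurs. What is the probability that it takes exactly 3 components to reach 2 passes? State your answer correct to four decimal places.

Y = trial on which the second success occurs; negative binomial, r=2, p=0.852.
P(Y=3) = C(2,1) · p^2 · (1−p)^1
= 2 · 0.7259 · 0.148 = 0.214868

0.2149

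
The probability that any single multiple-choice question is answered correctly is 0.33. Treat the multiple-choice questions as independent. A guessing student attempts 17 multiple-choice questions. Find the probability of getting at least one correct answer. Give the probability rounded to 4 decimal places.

0.9989

P(at least one) = 1 − P(none) = 1 − (1 − 0.33)^17
= 1 − 0.001105 = 0.998895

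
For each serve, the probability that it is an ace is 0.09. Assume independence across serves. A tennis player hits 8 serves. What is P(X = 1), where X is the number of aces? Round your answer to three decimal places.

0.372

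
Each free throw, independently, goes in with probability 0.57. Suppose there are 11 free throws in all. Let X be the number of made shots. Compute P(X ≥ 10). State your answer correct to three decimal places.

0.019

X ~ Binomial(11, 0.57); P(X ≥ 10) = Σ C(11,k) p^k (1−p)^(11−k) over k:
  k=10: C(11,10)·0.57^10·0.43^1 = 0.01712
  k=11: C(11,11)·0.57^11·0.43^0 = 0.00206
Total = 0.01919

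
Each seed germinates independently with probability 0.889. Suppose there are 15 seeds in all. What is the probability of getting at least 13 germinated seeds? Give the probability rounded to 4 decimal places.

0.7721

X ~ Binomial(15, 0.889); P(X ≥ 13) = Σ C(15,k) p^k (1−p)^(15−k) over k:
  k=13: C(15,13)·0.889^13·0.111^2 = 0.280258
  k=14: C(15,14)·0.889^14·0.111^1 = 0.320656
  k=15: C(15,15)·0.889^15·0.111^0 = 0.171209
Total = 0.772123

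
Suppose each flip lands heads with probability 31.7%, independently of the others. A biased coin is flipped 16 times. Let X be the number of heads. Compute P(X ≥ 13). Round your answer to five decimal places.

0.00006

X ~ Binomial(16, 0.317); P(X ≥ 13) = Σ C(16,k) p^k (1−p)^(16−k) over k:
  k=13: C(16,13)·0.317^13·0.683^3 = 0.0000582
  k=14: C(16,14)·0.317^14·0.683^2 = 0.0000058
  k=15: C(16,15)·0.317^15·0.683^1 = 0.0000004
  k=16: C(16,16)·0.317^16·0.683^0 = 0.0000000
Total = 0.0000644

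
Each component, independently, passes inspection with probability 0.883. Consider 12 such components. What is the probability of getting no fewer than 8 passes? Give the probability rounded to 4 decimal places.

0.9915

X ~ Binomial(12, 0.883); P(X ≥ 8) = Σ C(12,k) p^k (1−p)^(12−k) over k:
  k=8: C(12,8)·0.883^8·0.117^4 = 0.034279
  k=9: C(12,9)·0.883^9·0.117^3 = 0.114981
  k=10: C(12,10)·0.883^10·0.117^2 = 0.260329
  k=11: C(12,11)·0.883^11·0.117^1 = 0.357219
  k=12: C(12,12)·0.883^12·0.117^0 = 0.224661
Total = 0.991470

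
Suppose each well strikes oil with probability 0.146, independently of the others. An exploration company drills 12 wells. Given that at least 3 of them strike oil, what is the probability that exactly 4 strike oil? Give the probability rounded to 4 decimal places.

0.2540

X ~ Binomial(12, 0.146). Want P(X=4 | X≥3) = P(X=4) / P(X≥3).
P(X=4) = C(12,4)·0.146^4·0.854^8 = 0.063633
P(X≥3) = 1 − 0.150485 − 0.308724 − 0.290288 = 0.250503
Ratio = 0.063633 / 0.250503 = 0.254019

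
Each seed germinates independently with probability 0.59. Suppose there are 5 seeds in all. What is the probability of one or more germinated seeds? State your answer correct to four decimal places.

0.9884

P(at least one) = 1 − P(none) = 1 − (1 − 0.59)^5
= 1 − 0.011586 = 0.988414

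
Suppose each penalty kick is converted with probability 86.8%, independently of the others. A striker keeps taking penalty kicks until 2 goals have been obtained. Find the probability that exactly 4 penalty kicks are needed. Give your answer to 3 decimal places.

Y = trial on which the second success occurs; negative binomial, r=2, p=0.868.
P(Y=4) = C(3,1) · p^2 · (1−p)^2
= 3 · 0.75342 · 0.017424 = 0.03938

0.039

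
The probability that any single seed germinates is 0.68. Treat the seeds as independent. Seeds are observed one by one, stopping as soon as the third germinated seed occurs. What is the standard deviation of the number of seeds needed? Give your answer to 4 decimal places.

1.4409

Y = total seeds until the third success; negative binomial with r=3, p=0.68.
SD(Y) = √[r(1−p)/p²] = √(2.076125) = 1.440876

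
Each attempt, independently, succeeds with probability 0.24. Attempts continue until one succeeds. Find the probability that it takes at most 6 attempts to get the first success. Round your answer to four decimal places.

0.8073

Y = number of attempts to the first success; geometric, p = 0.24.
P(Y ≤ 6) = 1 − (1−p)^6 = 1 − 0.192700 = 0.807300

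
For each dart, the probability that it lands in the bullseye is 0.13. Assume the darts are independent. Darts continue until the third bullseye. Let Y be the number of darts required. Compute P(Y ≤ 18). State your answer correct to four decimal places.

Finishing within 18 darts ⇔ at least 3 successes in the first 18. With X ~ Binomial(18, 0.13), P(Y ≤ 18) = 1 − P(X ≤ 2).
  k=0: C(18,0)·0.13^0·0.87^18 = 0.081535
  k=1: C(18,1)·0.13^1·0.87^17 = 0.219302
  k=2: C(18,2)·0.13^2·0.87^16 = 0.278539
1 − 0.579377 = 0.420623

0.4206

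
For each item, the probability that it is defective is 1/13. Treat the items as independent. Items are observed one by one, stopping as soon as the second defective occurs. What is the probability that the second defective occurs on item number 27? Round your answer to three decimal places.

0.021

Y = trial on which the second success occurs; negative binomial, r=2, p=0.076923.
P(Y=27) = C(26,1) · p^2 · (1−p)^25
= 26 · 0.0059172 · 0.13519 = 0.02080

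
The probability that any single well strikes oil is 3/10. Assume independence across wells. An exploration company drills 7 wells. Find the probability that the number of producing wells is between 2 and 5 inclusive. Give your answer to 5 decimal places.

X ~ Binomial(7, 0.30); P(2 ≤ X ≤ 5) = Σ C(7,k) p^k (1−p)^(7−k) over k:
  k=2: C(7,2)·0.30^2·0.70^5 = 0.3176523
  k=3: C(7,3)·0.30^3·0.70^4 = 0.2268945
  k=4: C(7,4)·0.30^4·0.70^3 = 0.0972405
  k=5: C(7,5)·0.30^5·0.70^2 = 0.0250047
Total = 0.6667920

0.66679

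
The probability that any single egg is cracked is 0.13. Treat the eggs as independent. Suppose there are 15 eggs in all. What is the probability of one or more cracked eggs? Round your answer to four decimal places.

0.8762

P(at least one) = 1 − P(none) = 1 − (1 − 0.13)^15
= 1 − 0.123819 = 0.876181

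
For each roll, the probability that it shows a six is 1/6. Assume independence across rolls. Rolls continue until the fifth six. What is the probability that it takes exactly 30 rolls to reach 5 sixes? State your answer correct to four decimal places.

0.0320

Y = trial on which the fifth success occurs; negative binomial, r=5, p=0.166667.
P(Y=30) = C(29,4) · p^5 · (1−p)^25
= 23751 · 0.0001286 · 0.010483 = 0.032018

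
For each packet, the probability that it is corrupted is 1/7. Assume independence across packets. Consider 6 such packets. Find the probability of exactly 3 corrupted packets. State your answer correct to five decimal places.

X ~ Binomial(n=6, p=0.142857).
P(X=3) = C(6,3) · p^3 · (1−p)^3
= 20 · 0.0029155 · 0.62974 = 0.0367194

0.03672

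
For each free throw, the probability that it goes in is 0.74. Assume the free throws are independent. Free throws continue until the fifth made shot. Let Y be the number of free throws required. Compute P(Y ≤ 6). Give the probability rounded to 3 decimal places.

0.510

Finishing within 6 free throws ⇔ at least 5 successes in the first 6. With X ~ Binomial(6, 0.74), P(Y ≤ 6) = 1 − P(X ≤ 4).
  k=0: C(6,0)·0.74^0·0.26^6 = 0.00031
  k=1: C(6,1)·0.74^1·0.26^5 = 0.00528
  k=2: C(6,2)·0.74^2·0.26^4 = 0.03754
  k=3: C(6,3)·0.74^3·0.26^3 = 0.14244
  k=4: C(6,4)·0.74^4·0.26^2 = 0.30406
1 − 0.48963 = 0.51037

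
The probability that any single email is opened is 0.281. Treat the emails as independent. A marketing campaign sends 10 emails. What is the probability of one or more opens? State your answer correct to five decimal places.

0.96308

P(at least one) = 1 − P(none) = 1 − (1 − 0.281)^10
= 1 − 0.0369223 = 0.9630777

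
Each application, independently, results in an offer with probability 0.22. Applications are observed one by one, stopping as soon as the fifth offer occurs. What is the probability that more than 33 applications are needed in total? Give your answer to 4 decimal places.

0.1192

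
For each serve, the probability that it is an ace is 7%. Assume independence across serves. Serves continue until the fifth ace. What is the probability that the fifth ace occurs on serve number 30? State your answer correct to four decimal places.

0.0065

Y = trial on which the fifth success occurs; negative binomial, r=5, p=0.07.
P(Y=30) = C(29,4) · p^5 · (1−p)^25
= 23751 · 1.6807e-06 · 0.16296 = 0.006505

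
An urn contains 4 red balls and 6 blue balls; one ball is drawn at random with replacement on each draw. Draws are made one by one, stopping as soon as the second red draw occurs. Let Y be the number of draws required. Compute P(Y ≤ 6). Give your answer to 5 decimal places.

0.76672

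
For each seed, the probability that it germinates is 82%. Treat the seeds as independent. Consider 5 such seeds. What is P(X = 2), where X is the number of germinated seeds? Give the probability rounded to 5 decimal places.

0.03921

X ~ Binomial(n=5, p=0.82).
P(X=2) = C(5,2) · p^2 · (1−p)^3
= 10 · 0.6724 · 0.005832 = 0.0392144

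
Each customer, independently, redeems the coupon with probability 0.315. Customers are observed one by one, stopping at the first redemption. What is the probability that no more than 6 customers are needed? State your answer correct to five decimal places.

Y = number of customers to the first success; geometric, p = 0.315.
P(Y ≤ 6) = 1 − (1−p)^6 = 1 − 0.1033103 = 0.8966897

0.89669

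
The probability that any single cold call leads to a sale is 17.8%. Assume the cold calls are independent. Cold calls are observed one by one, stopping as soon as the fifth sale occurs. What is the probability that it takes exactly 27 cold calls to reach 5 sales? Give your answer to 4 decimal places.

0.0358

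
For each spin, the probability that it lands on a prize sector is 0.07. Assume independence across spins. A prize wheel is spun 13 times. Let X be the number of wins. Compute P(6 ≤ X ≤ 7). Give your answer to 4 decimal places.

0.0001

X ~ Binomial(13, 0.07); P(6 ≤ X ≤ 7) = Σ C(13,k) p^k (1−p)^(13−k) over k:
  k=6: C(13,6)·0.07^6·0.93^7 = 0.000121
  k=7: C(13,7)·0.07^7·0.93^6 = 0.000009
Total = 0.000131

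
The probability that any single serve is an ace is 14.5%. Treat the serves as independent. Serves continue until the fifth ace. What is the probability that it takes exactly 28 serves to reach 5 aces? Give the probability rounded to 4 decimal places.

Y = trial on which the fifth success occurs; negative binomial, r=5, p=0.145.
P(Y=28) = C(27,4) · p^5 · (1−p)^23
= 17550 · 6.4097e-05 · 0.027241 = 0.030643

0.0306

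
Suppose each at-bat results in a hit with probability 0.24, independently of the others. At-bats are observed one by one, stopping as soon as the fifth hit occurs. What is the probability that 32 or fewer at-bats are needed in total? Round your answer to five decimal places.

Finishing within 32 at-bats ⇔ at least 5 successes in the first 32. With X ~ Binomial(32, 0.24), P(Y ≤ 32) = 1 − P(X ≤ 4).
  k=0: C(32,0)·0.24^0·0.76^32 = 0.0001535
  k=1: C(32,1)·0.24^1·0.76^31 = 0.0015509
  k=2: C(32,2)·0.24^2·0.76^30 = 0.0075912
  k=3: C(32,3)·0.24^3·0.76^29 = 0.0239723
  k=4: C(32,4)·0.24^4·0.76^28 = 0.0548839
1 − 0.0881518 = 0.9118482

0.91185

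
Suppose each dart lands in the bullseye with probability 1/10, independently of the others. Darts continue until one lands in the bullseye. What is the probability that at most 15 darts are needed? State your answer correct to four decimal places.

0.7941

Y = number of darts to the first success; geometric, p = 0.10.
P(Y ≤ 15) = 1 − (1−p)^15 = 1 − 0.205891 = 0.794109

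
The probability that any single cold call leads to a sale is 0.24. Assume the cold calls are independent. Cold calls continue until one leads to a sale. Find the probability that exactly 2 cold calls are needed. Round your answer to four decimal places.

0.1824

Geometric (trials to first success), p = 0.24.
P(Y = 2) = (1−p)^1 · p = 0.76 · 0.24 = 0.182400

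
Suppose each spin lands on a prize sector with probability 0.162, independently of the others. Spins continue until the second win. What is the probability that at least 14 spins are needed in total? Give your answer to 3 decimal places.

0.353

Needing more than 13 spins ⇔ fewer than 2 successes in the first 13. With X ~ Binomial(13, 0.162), P(Y > 13) = P(X ≤ 1).
  k=0: C(13,0)·0.162^0·0.838^13 = 0.10050
  k=1: C(13,1)·0.162^1·0.838^12 = 0.25257
P(X ≤ 1) = 0.35307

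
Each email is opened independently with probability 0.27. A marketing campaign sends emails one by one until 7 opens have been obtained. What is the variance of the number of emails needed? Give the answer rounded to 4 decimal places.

Y = total emails until the seventh success; negative binomial with r=7, p=0.27.
Var(Y) = r(1−p)/p² = 7·0.73 / 0.27² = 70.096022

70.0960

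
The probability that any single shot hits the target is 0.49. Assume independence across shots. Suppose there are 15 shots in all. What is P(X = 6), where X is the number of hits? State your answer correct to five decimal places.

0.16170

X ~ Binomial(n=15, p=0.49).
P(X=6) = C(15,6) · p^6 · (1−p)^9
= 5005 · 0.013841 · 0.0023342 = 0.1617008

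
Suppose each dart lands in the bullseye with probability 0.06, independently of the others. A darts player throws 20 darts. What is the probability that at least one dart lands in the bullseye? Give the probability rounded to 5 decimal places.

P(at least one) = 1 − P(none) = 1 − (1 − 0.06)^20
= 1 − 0.2901062 = 0.7098938

0.70989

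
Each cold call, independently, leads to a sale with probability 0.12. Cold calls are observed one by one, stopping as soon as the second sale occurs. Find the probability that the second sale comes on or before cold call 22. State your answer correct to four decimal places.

0.7597

Finishing within 22 cold calls ⇔ at least 2 successes in the first 22. With X ~ Binomial(22, 0.12), P(Y ≤ 22) = 1 − P(X ≤ 1).
  k=0: C(22,0)·0.12^0·0.88^22 = 0.060065
  k=1: C(22,1)·0.12^1·0.88^21 = 0.180194
1 − 0.240259 = 0.759741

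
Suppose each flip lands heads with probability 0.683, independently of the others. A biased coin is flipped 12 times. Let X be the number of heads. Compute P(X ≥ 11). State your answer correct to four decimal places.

0.0677

X ~ Binomial(12, 0.683); P(X ≥ 11) = Σ C(12,k) p^k (1−p)^(12−k) over k:
  k=11: C(12,11)·0.683^11·0.317^1 = 0.057394
  k=12: C(12,12)·0.683^12·0.317^0 = 0.010305
Total = 0.067699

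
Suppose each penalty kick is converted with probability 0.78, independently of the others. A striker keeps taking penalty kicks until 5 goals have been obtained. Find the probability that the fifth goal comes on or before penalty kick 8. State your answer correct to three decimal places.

0.924

Finishing within 8 penalty kicks ⇔ at least 5 successes in the first 8. With X ~ Binomial(8, 0.78), P(Y ≤ 8) = 1 − P(X ≤ 4).
  k=0: C(8,0)·0.78^0·0.22^8 = 0.00001
  k=1: C(8,1)·0.78^1·0.22^7 = 0.00016
  k=2: C(8,2)·0.78^2·0.22^6 = 0.00193
  k=3: C(8,3)·0.78^3·0.22^5 = 0.01370
  k=4: C(8,4)·0.78^4·0.22^4 = 0.06070
1 − 0.07649 = 0.92351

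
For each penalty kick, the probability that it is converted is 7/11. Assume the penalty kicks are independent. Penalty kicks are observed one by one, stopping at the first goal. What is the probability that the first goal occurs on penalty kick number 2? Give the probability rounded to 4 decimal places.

0.2314

Geometric (trials to first success), p = 0.636364.
P(Y = 2) = (1−p)^1 · p = 0.36364 · 0.636364 = 0.231405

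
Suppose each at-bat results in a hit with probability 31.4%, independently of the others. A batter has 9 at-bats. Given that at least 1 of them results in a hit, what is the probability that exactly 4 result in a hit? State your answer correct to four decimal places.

X ~ Binomial(9, 0.314). Want P(X=4 | X≥1) = P(X=4) / P(X≥1).
P(X=4) = C(9,4)·0.314^4·0.686^5 = 0.186084
P(X≥1) = 1 − 0.033645 = 0.966355
Ratio = 0.186084 / 0.966355 = 0.192563

0.1926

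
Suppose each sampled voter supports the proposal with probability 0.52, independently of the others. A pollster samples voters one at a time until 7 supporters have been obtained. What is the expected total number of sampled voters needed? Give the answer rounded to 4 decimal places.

13.4615

Y = total sampled voters until the seventh success; negative binomial with r=7, p=0.52.
E[Y] = r / p = 7 / 0.52 = 13.461538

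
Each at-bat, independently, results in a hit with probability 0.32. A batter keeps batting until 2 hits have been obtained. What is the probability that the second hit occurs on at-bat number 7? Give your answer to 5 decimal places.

0.08933

Y = trial on which the second success occurs; negative binomial, r=2, p=0.32.
P(Y=7) = C(6,1) · p^2 · (1−p)^5
= 6 · 0.1024 · 0.14539 = 0.0893297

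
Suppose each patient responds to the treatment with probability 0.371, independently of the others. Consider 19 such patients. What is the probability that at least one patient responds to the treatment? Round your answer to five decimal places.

P(at least one) = 1 − P(none) = 1 − (1 − 0.371)^19
= 1 − 0.0001494 = 0.9998506

0.99985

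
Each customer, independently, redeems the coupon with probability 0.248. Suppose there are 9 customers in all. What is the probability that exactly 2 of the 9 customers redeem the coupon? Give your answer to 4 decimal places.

0.3011

X ~ Binomial(n=9, p=0.248).
P(X=2) = C(9,2) · p^2 · (1−p)^7
= 36 · 0.061504 · 0.136 = 0.301114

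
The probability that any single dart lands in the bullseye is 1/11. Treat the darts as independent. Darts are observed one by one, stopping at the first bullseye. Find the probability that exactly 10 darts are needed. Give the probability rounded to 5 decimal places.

Geometric (trials to first success), p = 0.090909.
P(Y = 10) = (1−p)^9 · p = 0.4241 · 0.090909 = 0.0385543

0.03855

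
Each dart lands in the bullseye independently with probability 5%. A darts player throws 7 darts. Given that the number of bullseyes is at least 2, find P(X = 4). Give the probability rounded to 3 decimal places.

0.004

X ~ Binomial(7, 0.05). Want P(X=4 | X≥2) = P(X=4) / P(X≥2).
P(X=4) = C(7,4)·0.05^4·0.95^3 = 0.00019
P(X≥2) = 1 − 0.69834 − 0.25728 = 0.04438
Ratio = 0.00019 / 0.04438 = 0.00423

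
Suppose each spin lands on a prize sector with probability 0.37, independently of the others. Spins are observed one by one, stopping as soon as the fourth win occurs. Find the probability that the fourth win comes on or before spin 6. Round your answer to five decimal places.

0.14036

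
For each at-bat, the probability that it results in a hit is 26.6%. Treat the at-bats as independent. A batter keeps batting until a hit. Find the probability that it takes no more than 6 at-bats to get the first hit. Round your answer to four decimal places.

0.8436

Y = number of at-bats to the first success; geometric, p = 0.266.
P(Y ≤ 6) = 1 − (1−p)^6 = 1 − 0.156378 = 0.843622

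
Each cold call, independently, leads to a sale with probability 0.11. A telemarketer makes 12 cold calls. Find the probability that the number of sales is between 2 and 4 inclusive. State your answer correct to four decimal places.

0.3801

X ~ Binomial(12, 0.11); P(2 ≤ X ≤ 4) = Σ C(12,k) p^k (1−p)^(12−k) over k:
  k=2: C(12,2)·0.11^2·0.89^10 = 0.249017
  k=3: C(12,3)·0.11^3·0.89^9 = 0.102591
  k=4: C(12,4)·0.11^4·0.89^8 = 0.028530
Total = 0.380138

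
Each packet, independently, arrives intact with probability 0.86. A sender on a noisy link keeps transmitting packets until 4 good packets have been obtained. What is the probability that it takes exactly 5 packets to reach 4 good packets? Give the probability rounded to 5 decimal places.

Y = trial on which the fourth success occurs; negative binomial, r=4, p=0.86.
P(Y=5) = C(4,3) · p^4 · (1−p)^1
= 4 · 0.54701 · 0.14 = 0.3063246

0.30632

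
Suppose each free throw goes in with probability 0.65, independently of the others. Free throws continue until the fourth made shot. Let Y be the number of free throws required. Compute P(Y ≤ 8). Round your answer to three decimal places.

0.894

Finishing within 8 free throws ⇔ at least 4 successes in the first 8. With X ~ Binomial(8, 0.65), P(Y ≤ 8) = 1 − P(X ≤ 3).
  k=0: C(8,0)·0.65^0·0.35^8 = 0.00023
  k=1: C(8,1)·0.65^1·0.35^7 = 0.00335
  k=2: C(8,2)·0.65^2·0.35^6 = 0.02175
  k=3: C(8,3)·0.65^3·0.35^5 = 0.08077
1 − 0.10609 = 0.89391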